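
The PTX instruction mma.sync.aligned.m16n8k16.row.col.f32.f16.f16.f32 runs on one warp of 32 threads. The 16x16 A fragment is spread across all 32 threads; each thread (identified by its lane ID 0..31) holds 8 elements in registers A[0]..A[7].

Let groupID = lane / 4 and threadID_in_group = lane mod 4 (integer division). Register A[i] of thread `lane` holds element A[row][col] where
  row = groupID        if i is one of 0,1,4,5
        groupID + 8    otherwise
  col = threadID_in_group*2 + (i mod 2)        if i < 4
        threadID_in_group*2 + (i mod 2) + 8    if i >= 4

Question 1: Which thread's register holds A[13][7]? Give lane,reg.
r=13⇒gr=5,Rb=1  c=7⇒Cb=0,th=3,odd=1
L=5*4+3=23  i=0*4+1*2+1=3

23,3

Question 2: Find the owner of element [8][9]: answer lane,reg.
0,7

r:8=>grp=0,rB=1  c:9=>cB=1,tig=0,lo=1
L=0*4+0=0  i=1*4+1*2+1=7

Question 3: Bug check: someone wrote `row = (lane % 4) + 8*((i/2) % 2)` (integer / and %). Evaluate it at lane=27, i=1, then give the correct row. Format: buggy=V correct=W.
`(lane % 4) + 8*((i/2) % 2)`[27,1]⇒3
lane 27: gr=6 (27/4), th=3 (27%4)
i=1: r=6+0=6, c=3*2+1+0=7
row: 3 vs 6

buggy=3 correct=6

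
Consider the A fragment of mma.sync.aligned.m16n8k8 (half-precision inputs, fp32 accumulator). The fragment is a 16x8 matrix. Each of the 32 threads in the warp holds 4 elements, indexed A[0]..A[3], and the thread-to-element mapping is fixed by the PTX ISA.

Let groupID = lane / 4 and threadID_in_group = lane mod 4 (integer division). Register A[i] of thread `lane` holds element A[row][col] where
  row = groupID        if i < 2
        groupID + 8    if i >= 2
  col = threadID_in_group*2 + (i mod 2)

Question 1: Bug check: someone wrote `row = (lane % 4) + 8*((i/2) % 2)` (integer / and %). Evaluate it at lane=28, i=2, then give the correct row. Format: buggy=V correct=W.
`(lane % 4) + 8*((i/2) % 2)`[28,2]⇒8
28: gr=7,th=0
[2] (7+8,0*2+0) = (15,0)
row: 8 vs 15

buggy=8 correct=15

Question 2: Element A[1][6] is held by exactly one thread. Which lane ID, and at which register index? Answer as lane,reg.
7,0

r=1→G=1,rhi=0  c=6→T=3,p=0
L=1*4+3=7  i=0*2+0=0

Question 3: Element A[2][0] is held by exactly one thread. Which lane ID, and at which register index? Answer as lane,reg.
8,0

r=2⇒gr=2,Rb=0  c=0⇒th=0,odd=0
L=2*4+0=8  i=0*2+0=0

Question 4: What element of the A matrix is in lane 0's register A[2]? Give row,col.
L=0→G=0>>2=0, T=0&3=0
[2]→row 0+8=8  col 0·2+0=0

8,0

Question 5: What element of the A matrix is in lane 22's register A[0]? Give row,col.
5,4

lane 22: G=5 (22/4), T=2 (22%4)
i=0: r=5+0=5, c=2*2+0=4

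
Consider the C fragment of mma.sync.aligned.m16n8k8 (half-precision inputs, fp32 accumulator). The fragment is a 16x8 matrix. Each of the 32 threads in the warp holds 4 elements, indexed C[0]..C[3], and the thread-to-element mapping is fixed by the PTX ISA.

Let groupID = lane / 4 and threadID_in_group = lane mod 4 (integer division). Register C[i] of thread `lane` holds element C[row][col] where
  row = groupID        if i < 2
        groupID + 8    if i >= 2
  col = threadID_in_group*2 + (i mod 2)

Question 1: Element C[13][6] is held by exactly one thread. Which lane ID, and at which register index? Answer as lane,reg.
23,2

r=13→G=5,rhi=1  c=6→T=3,p=0
L=5*4+3=23  i=1*2+0=2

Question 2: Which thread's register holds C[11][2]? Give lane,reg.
13,2

r=11->g=3,rb=1  c=2->t=1,b0=0
L=3*4+1=13  i=1*2+0=2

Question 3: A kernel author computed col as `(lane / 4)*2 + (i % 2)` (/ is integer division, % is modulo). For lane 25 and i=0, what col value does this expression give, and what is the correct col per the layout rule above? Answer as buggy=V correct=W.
buggy=12 correct=2

`(lane / 4)*2 + (i % 2)`[25,0]→12
L=25→G=25>>2=6, T=25&3=1
[0]→row 6+0=6  col 1·2+0=2
col: 12 vs 2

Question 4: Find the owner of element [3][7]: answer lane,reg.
r=3→G=3,rhi=0  c=7→T=3,p=1
L=3*4+3=15  i=0*2+1=1

15,1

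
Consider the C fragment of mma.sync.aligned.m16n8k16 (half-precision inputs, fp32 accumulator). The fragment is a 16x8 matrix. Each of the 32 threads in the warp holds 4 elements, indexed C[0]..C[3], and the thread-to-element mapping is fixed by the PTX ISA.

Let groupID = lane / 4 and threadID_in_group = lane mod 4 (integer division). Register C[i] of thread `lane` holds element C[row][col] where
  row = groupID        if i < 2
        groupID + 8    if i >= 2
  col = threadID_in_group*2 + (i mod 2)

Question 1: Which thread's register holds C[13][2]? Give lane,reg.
21,2

r=13⇒gr=5,Rb=1  c=2⇒th=1,odd=0
L=5*4+1=21  i=1*2+0=2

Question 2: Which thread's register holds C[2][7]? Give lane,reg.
11,1

r=2⇒gr=2,Rb=0  c=7⇒th=3,odd=1
L=2*4+3=11  i=0*2+1=1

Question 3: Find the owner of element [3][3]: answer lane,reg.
13,1

r:3=>grp=3,rB=0  c:3=>tig=1,lo=1
L=3*4+1=13  i=0*2+1=1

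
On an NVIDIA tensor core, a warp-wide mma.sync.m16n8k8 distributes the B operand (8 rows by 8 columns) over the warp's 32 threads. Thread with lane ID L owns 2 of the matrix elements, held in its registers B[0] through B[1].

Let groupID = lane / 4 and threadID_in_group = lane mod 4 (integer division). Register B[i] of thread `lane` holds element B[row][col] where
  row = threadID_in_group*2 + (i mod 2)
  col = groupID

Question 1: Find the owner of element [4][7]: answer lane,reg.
30,0

c=7→G=7  r=4→T=2,p=0
L=7*4+2=30  i=0=0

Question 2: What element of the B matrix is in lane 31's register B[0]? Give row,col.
lane 31: G=7 (31/4), T=3 (31%4)
i=0: r=3*2+0=6, c=G=7

6,7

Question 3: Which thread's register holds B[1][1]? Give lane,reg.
c=1→G=1  r=1→T=0,p=1
L=1*4+0=4  i=1=1

4,1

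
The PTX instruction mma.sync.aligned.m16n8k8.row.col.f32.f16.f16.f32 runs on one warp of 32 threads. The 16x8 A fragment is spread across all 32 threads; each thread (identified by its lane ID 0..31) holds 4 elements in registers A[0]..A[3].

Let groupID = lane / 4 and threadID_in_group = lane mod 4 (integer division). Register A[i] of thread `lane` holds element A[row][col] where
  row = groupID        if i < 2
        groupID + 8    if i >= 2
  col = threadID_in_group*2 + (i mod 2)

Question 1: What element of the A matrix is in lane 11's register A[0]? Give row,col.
lane 11⇒11/4=2, 11 mod 4=3
i=0  r:2+0⇒2  c:2·3+0⇒6

2,6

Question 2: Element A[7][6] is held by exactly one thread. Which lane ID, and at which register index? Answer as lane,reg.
31,0

r: 7->gid=7,r8=0  c: 6->tid=3,i&1=0
L=7*4+3=31  i=0*2+0=0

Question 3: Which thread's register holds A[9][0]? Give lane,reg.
4,2

r=9⇒gr=1,Rb=1  c=0⇒th=0,odd=0
L=1*4+0=4  i=1*2+0=2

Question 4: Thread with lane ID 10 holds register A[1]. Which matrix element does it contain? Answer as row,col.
2,5

lane 10→10/4=2, 10 mod 4=2
i=1  r:2+0→2  c:2·2+1→5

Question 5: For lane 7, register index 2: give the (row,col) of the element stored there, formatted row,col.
7: grp=1,tig=3
[2] (1+8,3*2+0) = (9,6)

9,6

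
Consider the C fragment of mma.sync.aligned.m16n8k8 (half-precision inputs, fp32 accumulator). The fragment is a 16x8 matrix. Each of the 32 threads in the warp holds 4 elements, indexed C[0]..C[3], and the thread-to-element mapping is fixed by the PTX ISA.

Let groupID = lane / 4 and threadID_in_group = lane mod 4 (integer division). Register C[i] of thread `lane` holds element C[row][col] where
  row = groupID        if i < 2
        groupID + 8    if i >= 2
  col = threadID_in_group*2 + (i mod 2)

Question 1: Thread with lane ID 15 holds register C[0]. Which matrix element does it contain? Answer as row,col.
3,6

lane 15: gid=3 (15/4), tid=3 (15%4)
i=0: r=3+0=3, c=3*2+0=6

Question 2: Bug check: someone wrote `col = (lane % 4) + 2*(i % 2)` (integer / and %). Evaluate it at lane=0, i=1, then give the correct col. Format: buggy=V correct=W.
buggy=2 correct=1

`(lane % 4) + 2*(i % 2)`[0,1]=>2
L=0=>grp=0>>2=0, tig=0&3=0
[1]=>row 0+0=0  col 0·2+1=1
col: 2 vs 1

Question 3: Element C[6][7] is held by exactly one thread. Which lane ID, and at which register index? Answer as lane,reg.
27,1

r=6→G=6,rhi=0  c=7→T=3,p=1
L=6*4+3=27  i=0*2+1=1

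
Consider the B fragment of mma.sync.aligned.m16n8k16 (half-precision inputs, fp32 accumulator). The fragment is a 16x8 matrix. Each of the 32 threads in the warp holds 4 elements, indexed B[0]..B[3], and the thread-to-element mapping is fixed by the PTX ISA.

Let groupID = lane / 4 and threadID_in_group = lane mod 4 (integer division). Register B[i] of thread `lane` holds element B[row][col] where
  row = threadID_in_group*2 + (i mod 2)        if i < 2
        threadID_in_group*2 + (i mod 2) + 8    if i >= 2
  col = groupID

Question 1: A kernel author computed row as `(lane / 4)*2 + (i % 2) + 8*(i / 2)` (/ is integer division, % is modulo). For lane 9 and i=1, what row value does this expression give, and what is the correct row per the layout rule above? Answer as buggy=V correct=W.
`(lane / 4)*2 + (i % 2) + 8*(i / 2)`[9,1]⇒5
lane 9⇒9/4=2, 9 mod 4=1
i=1  r:2·1+1+0⇒3  c:2
row: 5 vs 3

buggy=5 correct=3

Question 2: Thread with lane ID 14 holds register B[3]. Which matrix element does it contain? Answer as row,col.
13,3

lane 14⇒14/4=3, 14 mod 4=2
i=3  r:2·2+1+8⇒13  c:3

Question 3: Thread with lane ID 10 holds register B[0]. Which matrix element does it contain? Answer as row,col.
4,2

lane 10⇒10/4=2, 10 mod 4=2
i=0  r:2·2+0+0⇒4  c:2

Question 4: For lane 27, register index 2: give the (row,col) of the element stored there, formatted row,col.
14,6

L=27⇒gr=27>>2=6, th=27&3=3
[2]⇒row 3·2+0+8=14  col gr=6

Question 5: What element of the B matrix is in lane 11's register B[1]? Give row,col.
7,2

lane 11: gid=2 (11/4), tid=3 (11%4)
i=1: r=3*2+1+0=7, c=gid=2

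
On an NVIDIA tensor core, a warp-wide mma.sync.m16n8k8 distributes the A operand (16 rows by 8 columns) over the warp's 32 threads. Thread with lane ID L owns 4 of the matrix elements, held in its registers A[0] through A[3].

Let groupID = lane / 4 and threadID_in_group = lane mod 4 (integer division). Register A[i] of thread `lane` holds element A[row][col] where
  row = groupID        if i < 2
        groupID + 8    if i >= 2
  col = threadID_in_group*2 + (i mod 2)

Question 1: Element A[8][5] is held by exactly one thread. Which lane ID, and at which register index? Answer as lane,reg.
r:8=>grp=0,rB=1  c:5=>tig=2,lo=1
L=0*4+2=2  i=1*2+1=3

2,3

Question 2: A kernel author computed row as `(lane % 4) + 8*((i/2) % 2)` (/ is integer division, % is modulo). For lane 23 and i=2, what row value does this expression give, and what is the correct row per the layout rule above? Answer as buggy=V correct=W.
buggy=11 correct=13

`(lane % 4) + 8*((i/2) % 2)`[23,2]->11
lane 23->23/4=5, 23 mod 4=3
i=2  r:5+8->13  c:2·3+0->6
row: 11 vs 13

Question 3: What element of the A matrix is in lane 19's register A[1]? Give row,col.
4,7

lane 19: gr=4 (19/4), th=3 (19%4)
i=1: r=4+0=4, c=3*2+1=7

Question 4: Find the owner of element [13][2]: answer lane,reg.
21,2

r:13=>grp=5,rB=1  c:2=>tig=1,lo=0
L=5*4+1=21  i=1*2+0=2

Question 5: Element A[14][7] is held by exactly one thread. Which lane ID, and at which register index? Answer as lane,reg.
r=14->g=6,rb=1  c=7->t=3,b0=1
L=6*4+3=27  i=1*2+1=3

27,3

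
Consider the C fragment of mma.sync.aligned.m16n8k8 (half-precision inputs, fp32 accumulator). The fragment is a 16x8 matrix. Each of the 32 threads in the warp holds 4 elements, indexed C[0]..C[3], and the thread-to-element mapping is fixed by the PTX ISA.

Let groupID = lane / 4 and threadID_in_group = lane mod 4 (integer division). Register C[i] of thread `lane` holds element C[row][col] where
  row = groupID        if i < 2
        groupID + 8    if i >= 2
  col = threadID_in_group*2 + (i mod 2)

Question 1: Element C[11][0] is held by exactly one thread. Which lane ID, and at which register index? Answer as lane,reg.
12,2

r: 11->gid=3,r8=1  c: 0->tid=0,i&1=0
L=3*4+0=12  i=1*2+0=2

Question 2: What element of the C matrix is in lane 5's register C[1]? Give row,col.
L=5->g=5>>2=1, t=5&3=1
[1]->row 1+0=1  col 1·2+1=3

1,3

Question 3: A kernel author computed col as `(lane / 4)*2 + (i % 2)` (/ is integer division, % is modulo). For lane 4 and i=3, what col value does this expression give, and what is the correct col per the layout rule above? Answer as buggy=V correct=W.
`(lane / 4)*2 + (i % 2)`[4,3]->3
L=4->gid=4>>2=1, tid=4&3=0
[3]->row 1+8=9  col 0·2+1=1
col: 3 vs 1

buggy=3 correct=1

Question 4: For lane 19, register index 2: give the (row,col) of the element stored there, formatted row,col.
lane 19: gid=4 (19/4), tid=3 (19%4)
i=2: r=4+8=12, c=3*2+0=6

12,6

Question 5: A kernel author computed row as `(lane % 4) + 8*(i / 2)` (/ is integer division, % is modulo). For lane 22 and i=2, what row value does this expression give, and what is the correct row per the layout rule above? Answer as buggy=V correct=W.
buggy=10 correct=13

`(lane % 4) + 8*(i / 2)`[22,2]→10
lane 22: G=5 (22/4), T=2 (22%4)
i=2: r=5+8=13, c=2*2+0=4
row: 10 vs 13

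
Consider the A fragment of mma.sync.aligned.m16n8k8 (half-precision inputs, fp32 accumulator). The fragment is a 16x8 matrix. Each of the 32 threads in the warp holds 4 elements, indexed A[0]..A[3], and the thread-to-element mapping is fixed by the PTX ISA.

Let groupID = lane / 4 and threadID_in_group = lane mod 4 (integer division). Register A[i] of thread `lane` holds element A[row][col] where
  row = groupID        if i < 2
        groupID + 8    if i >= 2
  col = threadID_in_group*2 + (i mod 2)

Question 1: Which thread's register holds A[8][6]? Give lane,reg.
r=8->g=0,rb=1  c=6->t=3,b0=0
L=0*4+3=3  i=1*2+0=2

3,2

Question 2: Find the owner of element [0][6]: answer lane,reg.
3,0

r: 0->gid=0,r8=0  c: 6->tid=3,i&1=0
L=0*4+3=3  i=0*2+0=0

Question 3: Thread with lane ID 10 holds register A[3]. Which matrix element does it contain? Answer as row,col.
L=10⇒gr=10>>2=2, th=10&3=2
[3]⇒row 2+8=10  col 2·2+1=5

10,5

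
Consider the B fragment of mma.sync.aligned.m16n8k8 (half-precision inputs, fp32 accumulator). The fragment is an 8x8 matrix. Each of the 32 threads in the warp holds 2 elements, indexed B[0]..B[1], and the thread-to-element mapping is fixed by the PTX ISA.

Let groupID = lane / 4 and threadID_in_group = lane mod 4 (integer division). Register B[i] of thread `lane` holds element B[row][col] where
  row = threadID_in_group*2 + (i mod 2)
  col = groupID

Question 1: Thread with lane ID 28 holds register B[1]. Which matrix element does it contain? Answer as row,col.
1,7

lane 28->28/4=7, 28 mod 4=0
i=1  r:2·0+1->1  c:7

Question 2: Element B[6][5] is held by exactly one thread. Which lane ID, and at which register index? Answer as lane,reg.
23,0

c=5→G=5  r=6→T=3,p=0
L=5*4+3=23  i=0=0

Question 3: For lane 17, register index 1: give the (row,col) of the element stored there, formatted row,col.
lane 17→17/4=4, 17 mod 4=1
i=1  r:2·1+1→3  c:4

3,4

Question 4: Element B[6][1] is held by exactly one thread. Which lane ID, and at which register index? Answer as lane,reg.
7,0

c: 1->gid=1  r: 6->tid=3,i&1=0
L=1*4+3=7  i=0=0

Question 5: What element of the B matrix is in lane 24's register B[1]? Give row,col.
lane 24: grp=6 (24/4), tig=0 (24%4)
i=1: r=0*2+1=1, c=grp=6

1,6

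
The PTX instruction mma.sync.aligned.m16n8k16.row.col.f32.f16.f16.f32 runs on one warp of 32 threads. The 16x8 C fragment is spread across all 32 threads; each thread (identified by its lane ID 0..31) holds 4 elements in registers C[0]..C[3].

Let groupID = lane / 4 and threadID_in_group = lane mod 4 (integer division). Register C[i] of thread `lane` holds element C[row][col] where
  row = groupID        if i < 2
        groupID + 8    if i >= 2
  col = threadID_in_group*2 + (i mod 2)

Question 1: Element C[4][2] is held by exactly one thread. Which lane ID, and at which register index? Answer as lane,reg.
17,0

r=4->g=4,rb=0  c=2->t=1,b0=0
L=4*4+1=17  i=0*2+0=0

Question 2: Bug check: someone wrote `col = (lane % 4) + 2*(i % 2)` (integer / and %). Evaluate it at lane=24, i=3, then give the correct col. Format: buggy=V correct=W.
buggy=2 correct=1

`(lane % 4) + 2*(i % 2)`[24,3]⇒2
lane 24: gr=6 (24/4), th=0 (24%4)
i=3: r=6+8=14, c=0*2+1=1
col: 2 vs 1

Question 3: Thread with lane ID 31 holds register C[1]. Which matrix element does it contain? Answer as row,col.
lane 31: gid=7 (31/4), tid=3 (31%4)
i=1: r=7+0=7, c=3*2+1=7

7,7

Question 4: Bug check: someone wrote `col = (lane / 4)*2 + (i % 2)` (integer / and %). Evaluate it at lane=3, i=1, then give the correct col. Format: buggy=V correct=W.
`(lane / 4)*2 + (i % 2)`[3,1]->1
lane 3: g=0 (3/4), t=3 (3%4)
i=1: r=0+0=0, c=3*2+1=7
col: 1 vs 7

buggy=1 correct=7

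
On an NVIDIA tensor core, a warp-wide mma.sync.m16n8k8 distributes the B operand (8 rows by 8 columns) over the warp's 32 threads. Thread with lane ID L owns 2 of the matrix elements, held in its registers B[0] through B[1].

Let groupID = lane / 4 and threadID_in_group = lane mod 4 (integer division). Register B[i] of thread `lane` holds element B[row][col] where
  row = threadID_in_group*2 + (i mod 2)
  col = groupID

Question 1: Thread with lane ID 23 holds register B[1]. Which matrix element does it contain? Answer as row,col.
7,5

L=23->gid=23>>2=5, tid=23&3=3
[1]->row 3·2+1=7  col gid=5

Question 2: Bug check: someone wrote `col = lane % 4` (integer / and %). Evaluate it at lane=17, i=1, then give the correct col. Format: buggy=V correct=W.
`lane % 4`[17,1]⇒1
17: gr=4,th=1
[1] (1*2+1,4) = (3,4)
col: 1 vs 4

buggy=1 correct=4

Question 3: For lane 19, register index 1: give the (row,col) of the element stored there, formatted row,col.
7,4

L=19->g=19>>2=4, t=19&3=3
[1]->row 3·2+1=7  col g=4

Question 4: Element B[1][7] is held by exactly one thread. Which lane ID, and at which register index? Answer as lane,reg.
c=7⇒gr=7  r=1⇒th=0,odd=1
L=7*4+0=28  i=1=1

28,1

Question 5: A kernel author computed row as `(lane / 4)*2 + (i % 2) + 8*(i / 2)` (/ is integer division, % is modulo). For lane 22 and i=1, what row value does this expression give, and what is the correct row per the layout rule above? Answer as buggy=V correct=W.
buggy=11 correct=5

`(lane / 4)*2 + (i % 2) + 8*(i / 2)`[22,1]->11
lane 22->22/4=5, 22 mod 4=2
i=1  r:2·2+1->5  c:5
row: 11 vs 5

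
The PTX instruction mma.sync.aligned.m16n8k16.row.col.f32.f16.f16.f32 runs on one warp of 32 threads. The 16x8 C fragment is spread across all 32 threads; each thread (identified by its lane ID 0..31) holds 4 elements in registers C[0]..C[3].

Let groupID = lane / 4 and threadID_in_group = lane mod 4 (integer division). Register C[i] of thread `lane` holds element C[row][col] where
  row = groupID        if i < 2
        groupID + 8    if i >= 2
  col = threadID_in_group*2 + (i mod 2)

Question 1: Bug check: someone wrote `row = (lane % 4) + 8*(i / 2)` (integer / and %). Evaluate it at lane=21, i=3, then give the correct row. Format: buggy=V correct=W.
`(lane % 4) + 8*(i / 2)`[21,3]->9
lane 21->21/4=5, 21 mod 4=1
i=3  r:5+8->13  c:2·1+1->3
row: 9 vs 13

buggy=9 correct=13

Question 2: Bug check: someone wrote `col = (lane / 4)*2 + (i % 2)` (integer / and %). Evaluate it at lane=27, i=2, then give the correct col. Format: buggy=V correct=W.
buggy=12 correct=6

`(lane / 4)*2 + (i % 2)`[27,2]→12
lane 27→27/4=6, 27 mod 4=3
i=2  r:6+8→14  c:2·3+0→6
col: 12 vs 6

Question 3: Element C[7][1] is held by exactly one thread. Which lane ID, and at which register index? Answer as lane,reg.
r=7->g=7,rb=0  c=1->t=0,b0=1
L=7*4+0=28  i=0*2+1=1

28,1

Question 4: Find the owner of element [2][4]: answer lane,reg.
10,0

r=2→G=2,rhi=0  c=4→T=2,p=0
L=2*4+2=10  i=0*2+0=0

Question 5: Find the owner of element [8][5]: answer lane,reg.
r=8->g=0,rb=1  c=5->t=2,b0=1
L=0*4+2=2  i=1*2+1=3

2,3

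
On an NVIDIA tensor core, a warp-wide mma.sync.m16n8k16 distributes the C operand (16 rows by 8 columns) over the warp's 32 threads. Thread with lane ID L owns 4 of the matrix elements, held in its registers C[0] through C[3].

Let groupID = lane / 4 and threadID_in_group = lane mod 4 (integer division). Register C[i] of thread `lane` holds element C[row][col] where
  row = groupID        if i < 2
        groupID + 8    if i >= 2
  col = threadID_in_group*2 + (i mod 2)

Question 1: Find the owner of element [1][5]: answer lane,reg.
6,1

r:1=>grp=1,rB=0  c:5=>tig=2,lo=1
L=1*4+2=6  i=0*2+1=1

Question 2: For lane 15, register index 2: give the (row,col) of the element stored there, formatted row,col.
L=15→G=15>>2=3, T=15&3=3
[2]→row 3+8=11  col 3·2+0=6

11,6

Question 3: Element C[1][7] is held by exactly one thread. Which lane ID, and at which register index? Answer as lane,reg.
r=1→G=1,rhi=0  c=7→T=3,p=1
L=1*4+3=7  i=0*2+1=1

7,1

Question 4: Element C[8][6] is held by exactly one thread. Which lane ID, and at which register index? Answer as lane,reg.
r=8→G=0,rhi=1  c=6→T=3,p=0
L=0*4+3=3  i=1*2+0=2

3,2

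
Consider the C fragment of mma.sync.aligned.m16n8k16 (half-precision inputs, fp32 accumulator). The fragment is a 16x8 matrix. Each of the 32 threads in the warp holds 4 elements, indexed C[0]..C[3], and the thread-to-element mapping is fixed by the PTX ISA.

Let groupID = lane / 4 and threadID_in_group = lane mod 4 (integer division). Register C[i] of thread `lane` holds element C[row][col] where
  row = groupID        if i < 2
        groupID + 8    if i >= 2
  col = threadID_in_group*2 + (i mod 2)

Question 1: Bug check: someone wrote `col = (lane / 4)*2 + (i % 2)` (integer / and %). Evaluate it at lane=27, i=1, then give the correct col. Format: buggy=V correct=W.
`(lane / 4)*2 + (i % 2)`[27,1]->13
L=27->g=27>>2=6, t=27&3=3
[1]->row 6+0=6  col 3·2+1=7
col: 13 vs 7

buggy=13 correct=7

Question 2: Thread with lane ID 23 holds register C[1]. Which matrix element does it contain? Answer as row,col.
5,7

23: gr=5,th=3
[1] (5+0,3*2+1) = (5,7)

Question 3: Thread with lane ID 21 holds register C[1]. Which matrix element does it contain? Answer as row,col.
L=21⇒gr=21>>2=5, th=21&3=1
[1]⇒row 5+0=5  col 1·2+1=3

5,3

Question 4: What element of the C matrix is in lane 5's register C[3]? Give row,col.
9,3

lane 5→5/4=1, 5 mod 4=1
i=3  r:1+8→9  c:2·1+1→3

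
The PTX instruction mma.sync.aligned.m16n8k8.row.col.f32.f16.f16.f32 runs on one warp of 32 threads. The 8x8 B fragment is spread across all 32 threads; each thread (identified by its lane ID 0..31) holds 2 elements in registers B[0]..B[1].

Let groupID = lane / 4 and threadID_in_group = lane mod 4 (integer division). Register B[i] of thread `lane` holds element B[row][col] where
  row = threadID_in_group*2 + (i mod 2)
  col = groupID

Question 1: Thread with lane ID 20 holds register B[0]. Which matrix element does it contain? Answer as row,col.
lane 20: grp=5 (20/4), tig=0 (20%4)
i=0: r=0*2+0=0, c=grp=5

0,5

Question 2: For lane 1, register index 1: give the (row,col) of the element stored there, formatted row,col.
3,0

L=1=>grp=1>>2=0, tig=1&3=1
[1]=>row 1·2+1=3  col grp=0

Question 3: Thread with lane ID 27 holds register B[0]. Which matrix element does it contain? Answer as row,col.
6,6

lane 27->27/4=6, 27 mod 4=3
i=0  r:2·3+0->6  c:6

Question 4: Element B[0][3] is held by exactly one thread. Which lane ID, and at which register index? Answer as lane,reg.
12,0

c: 3->gid=3  r: 0->tid=0,i&1=0
L=3*4+0=12  i=0=0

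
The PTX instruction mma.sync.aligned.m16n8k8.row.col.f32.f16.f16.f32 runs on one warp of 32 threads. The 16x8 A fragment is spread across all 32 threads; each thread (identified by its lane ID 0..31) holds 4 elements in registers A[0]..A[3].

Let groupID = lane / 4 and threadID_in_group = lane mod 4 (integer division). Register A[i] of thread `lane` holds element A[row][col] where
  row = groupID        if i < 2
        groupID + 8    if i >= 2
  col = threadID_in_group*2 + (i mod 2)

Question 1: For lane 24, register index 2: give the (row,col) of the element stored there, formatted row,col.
14,0

24: gr=6,th=0
[2] (6+8,0*2+0) = (14,0)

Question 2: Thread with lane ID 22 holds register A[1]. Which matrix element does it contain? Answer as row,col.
5,5

lane 22: g=5 (22/4), t=2 (22%4)
i=1: r=5+0=5, c=2*2+1=5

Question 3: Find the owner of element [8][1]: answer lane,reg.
0,3

r=8->g=0,rb=1  c=1->t=0,b0=1
L=0*4+0=0  i=1*2+1=3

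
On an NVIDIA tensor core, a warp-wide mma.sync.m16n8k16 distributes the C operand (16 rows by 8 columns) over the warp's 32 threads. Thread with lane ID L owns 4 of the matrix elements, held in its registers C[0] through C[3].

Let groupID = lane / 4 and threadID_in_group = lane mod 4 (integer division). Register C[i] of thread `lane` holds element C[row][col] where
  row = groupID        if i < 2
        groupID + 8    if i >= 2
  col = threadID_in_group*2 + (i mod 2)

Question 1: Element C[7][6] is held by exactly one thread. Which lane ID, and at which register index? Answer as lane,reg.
r=7⇒gr=7,Rb=0  c=6⇒th=3,odd=0
L=7*4+3=31  i=0*2+0=0

31,0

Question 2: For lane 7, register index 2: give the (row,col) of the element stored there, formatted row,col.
9,6

L=7->gid=7>>2=1, tid=7&3=3
[2]->row 1+8=9  col 3·2+0=6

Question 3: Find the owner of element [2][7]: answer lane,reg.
11,1

r=2⇒gr=2,Rb=0  c=7⇒th=3,odd=1
L=2*4+3=11  i=0*2+1=1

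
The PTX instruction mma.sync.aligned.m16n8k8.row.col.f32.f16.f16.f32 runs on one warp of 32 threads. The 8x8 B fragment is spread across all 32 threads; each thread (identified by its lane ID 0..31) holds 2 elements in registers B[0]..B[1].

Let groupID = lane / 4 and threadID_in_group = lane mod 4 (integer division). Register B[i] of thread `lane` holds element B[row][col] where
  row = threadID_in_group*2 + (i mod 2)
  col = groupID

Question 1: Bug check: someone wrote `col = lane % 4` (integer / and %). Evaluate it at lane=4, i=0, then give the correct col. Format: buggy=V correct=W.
buggy=0 correct=1

`lane % 4`[4,0]⇒0
lane 4: gr=1 (4/4), th=0 (4%4)
i=0: r=0*2+0=0, c=gr=1
col: 0 vs 1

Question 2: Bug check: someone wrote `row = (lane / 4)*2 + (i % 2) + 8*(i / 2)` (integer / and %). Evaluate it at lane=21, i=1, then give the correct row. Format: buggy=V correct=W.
buggy=11 correct=3

`(lane / 4)*2 + (i % 2) + 8*(i / 2)`[21,1]⇒11
L=21⇒gr=21>>2=5, th=21&3=1
[1]⇒row 1·2+1=3  col gr=5
row: 11 vs 3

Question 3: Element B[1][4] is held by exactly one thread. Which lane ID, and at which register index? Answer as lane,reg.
c=4->g=4  r=1->t=0,b0=1
L=4*4+0=16  i=1=1

16,1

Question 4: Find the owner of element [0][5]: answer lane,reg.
c: 5->gid=5  r: 0->tid=0,i&1=0
L=5*4+0=20  i=0=0

20,0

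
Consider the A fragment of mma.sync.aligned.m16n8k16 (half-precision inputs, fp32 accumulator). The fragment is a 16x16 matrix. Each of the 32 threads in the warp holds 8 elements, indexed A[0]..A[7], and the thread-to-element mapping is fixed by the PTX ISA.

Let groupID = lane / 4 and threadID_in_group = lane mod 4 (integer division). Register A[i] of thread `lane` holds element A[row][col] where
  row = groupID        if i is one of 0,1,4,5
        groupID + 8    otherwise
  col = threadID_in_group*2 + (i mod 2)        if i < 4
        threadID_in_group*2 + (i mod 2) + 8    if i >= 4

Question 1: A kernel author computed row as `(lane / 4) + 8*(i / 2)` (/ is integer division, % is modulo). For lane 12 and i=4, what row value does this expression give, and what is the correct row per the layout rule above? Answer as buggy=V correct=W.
`(lane / 4) + 8*(i / 2)`[12,4]->19
L=12->gid=12>>2=3, tid=12&3=0
[4]->row 3+0=3  col 0·2+0+8=8
row: 19 vs 3

buggy=19 correct=3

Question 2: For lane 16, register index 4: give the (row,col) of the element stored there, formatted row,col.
4,8

L=16->g=16>>2=4, t=16&3=0
[4]->row 4+0=4  col 0·2+0+8=8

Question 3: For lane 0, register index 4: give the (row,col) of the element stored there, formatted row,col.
0,8

lane 0=>0/4=0, 0 mod 4=0
i=4  r:0+0=>0  c:2·0+0+8=>8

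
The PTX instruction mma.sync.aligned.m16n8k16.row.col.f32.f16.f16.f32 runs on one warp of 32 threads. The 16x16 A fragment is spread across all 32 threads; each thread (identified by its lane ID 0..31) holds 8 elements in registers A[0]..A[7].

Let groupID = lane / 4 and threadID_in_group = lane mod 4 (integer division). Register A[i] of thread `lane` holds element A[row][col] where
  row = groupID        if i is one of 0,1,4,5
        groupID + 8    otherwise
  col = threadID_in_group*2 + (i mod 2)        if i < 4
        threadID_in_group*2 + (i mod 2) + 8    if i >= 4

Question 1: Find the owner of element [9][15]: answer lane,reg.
r=9->g=1,rb=1  c=15->cb=1,t=3,b0=1
L=1*4+3=7  i=1*4+1*2+1=7

7,7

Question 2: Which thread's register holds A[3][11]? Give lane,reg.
r:3=>grp=3,rB=0  c:11=>cB=1,tig=1,lo=1
L=3*4+1=13  i=1*4+0*2+1=5

13,5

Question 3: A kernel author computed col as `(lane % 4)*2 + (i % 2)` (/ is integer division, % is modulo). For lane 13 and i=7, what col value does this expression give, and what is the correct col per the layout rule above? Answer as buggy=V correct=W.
`(lane % 4)*2 + (i % 2)`[13,7]->3
lane 13->13/4=3, 13 mod 4=1
i=7  r:3+8->11  c:2·1+1+8->11
col: 3 vs 11

buggy=3 correct=11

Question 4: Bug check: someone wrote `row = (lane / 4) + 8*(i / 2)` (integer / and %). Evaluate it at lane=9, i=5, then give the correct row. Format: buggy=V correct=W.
buggy=18 correct=2

`(lane / 4) + 8*(i / 2)`[9,5]⇒18
lane 9: gr=2 (9/4), th=1 (9%4)
i=5: r=2+0=2, c=1*2+1+8=11
row: 18 vs 2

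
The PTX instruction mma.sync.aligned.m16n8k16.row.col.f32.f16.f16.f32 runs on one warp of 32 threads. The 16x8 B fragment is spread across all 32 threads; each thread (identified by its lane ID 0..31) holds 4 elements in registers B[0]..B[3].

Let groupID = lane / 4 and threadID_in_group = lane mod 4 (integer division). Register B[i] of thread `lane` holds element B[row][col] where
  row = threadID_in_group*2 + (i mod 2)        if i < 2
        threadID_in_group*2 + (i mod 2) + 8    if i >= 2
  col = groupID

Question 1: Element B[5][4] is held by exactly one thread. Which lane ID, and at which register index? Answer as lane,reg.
18,1

c=4->g=4  r=5->rb=0,t=2,b0=1
L=4*4+2=18  i=0*2+1=1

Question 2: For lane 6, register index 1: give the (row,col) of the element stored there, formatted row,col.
lane 6: g=1 (6/4), t=2 (6%4)
i=1: r=2*2+1+0=5, c=g=1

5,1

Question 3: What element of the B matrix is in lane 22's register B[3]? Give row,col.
lane 22: g=5 (22/4), t=2 (22%4)
i=3: r=2*2+1+8=13, c=g=5

13,5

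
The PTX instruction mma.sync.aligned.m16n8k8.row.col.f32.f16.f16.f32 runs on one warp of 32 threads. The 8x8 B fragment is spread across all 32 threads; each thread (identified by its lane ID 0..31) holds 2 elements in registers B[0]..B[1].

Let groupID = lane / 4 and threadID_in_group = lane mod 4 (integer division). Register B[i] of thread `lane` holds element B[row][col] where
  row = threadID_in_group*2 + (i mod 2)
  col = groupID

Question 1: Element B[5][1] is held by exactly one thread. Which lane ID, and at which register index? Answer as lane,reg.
6,1

c=1⇒gr=1  r=5⇒th=2,odd=1
L=1*4+2=6  i=1=1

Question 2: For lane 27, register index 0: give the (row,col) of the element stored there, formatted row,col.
6,6

27: gid=6,tid=3
[0] (3*2+0,6) = (6,6)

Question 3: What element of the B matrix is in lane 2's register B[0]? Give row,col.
lane 2⇒2/4=0, 2 mod 4=2
i=0  r:2·2+0⇒4  c:0

4,0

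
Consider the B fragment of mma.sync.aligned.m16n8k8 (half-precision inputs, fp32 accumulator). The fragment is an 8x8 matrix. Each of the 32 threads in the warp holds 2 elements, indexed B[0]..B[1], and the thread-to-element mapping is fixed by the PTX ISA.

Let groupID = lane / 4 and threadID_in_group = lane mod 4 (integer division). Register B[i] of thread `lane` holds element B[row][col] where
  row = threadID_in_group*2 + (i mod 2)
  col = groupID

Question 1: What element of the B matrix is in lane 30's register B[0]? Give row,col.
L=30->g=30>>2=7, t=30&3=2
[0]->row 2·2+0=4  col g=7

4,7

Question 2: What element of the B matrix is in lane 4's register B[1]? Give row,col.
lane 4: G=1 (4/4), T=0 (4%4)
i=1: r=0*2+1=1, c=G=1

1,1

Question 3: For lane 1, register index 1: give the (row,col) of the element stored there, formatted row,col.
1: gid=0,tid=1
[1] (1*2+1,0) = (3,0)

3,0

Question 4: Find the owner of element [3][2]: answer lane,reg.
9,1

c=2→G=2  r=3→T=1,p=1
L=2*4+1=9  i=1=1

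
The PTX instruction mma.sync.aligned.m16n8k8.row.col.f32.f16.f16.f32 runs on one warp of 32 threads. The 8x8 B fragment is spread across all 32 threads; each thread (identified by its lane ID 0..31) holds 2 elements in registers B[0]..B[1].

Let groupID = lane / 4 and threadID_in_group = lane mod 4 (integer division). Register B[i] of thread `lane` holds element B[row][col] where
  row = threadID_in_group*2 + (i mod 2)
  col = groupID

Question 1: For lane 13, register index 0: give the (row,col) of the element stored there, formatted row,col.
2,3

13: grp=3,tig=1
[0] (1*2+0,3) = (2,3)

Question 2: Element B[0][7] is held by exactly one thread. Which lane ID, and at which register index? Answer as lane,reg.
c=7->g=7  r=0->t=0,b0=0
L=7*4+0=28  i=0=0

28,0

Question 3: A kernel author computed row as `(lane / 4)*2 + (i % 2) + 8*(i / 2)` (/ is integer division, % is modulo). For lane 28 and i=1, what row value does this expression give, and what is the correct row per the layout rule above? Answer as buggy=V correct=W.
buggy=15 correct=1

`(lane / 4)*2 + (i % 2) + 8*(i / 2)`[28,1]=>15
lane 28: grp=7 (28/4), tig=0 (28%4)
i=1: r=0*2+1=1, c=grp=7
row: 15 vs 1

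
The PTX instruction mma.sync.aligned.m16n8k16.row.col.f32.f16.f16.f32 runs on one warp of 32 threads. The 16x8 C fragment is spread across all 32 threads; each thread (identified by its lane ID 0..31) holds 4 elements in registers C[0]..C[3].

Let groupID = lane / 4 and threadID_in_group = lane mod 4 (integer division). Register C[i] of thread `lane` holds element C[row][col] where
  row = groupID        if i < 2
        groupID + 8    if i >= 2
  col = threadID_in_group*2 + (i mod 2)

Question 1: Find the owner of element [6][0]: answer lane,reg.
r=6⇒gr=6,Rb=0  c=0⇒th=0,odd=0
L=6*4+0=24  i=0*2+0=0

24,0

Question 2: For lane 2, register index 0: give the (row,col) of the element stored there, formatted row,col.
lane 2: gr=0 (2/4), th=2 (2%4)
i=0: r=0+0=0, c=2*2+0=4

0,4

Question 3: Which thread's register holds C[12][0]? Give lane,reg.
16,2

r=12->g=4,rb=1  c=0->t=0,b0=0
L=4*4+0=16  i=1*2+0=2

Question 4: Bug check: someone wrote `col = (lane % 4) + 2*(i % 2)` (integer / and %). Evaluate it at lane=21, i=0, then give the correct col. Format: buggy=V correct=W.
buggy=1 correct=2

`(lane % 4) + 2*(i % 2)`[21,0]->1
lane 21->21/4=5, 21 mod 4=1
i=0  r:5+0->5  c:2·1+0->2
col: 1 vs 2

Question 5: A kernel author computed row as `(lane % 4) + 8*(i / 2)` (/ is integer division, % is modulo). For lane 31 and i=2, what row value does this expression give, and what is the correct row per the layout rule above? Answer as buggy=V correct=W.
buggy=11 correct=15

`(lane % 4) + 8*(i / 2)`[31,2]→11
lane 31→31/4=7, 31 mod 4=3
i=2  r:7+8→15  c:2·3+0→6
row: 11 vs 15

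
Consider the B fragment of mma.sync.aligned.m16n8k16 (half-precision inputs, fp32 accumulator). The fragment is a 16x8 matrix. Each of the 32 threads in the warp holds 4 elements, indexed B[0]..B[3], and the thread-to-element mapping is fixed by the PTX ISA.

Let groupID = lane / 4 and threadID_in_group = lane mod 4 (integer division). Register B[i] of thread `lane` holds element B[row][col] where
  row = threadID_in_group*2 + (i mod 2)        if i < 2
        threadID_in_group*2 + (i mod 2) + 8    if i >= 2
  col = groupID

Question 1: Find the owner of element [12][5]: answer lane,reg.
22,2

c=5->g=5  r=12->rb=1,t=2,b0=0
L=5*4+2=22  i=1*2+0=2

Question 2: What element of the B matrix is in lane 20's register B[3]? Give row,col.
lane 20: G=5 (20/4), T=0 (20%4)
i=3: r=0*2+1+8=9, c=G=5

9,5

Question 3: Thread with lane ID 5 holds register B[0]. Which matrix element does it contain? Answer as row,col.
2,1

L=5->g=5>>2=1, t=5&3=1
[0]->row 1·2+0+0=2  col g=1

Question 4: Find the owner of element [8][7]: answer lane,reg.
28,2

c:7=>grp=7  r:8=>rB=1,tig=0,lo=0
L=7*4+0=28  i=1*2+0=2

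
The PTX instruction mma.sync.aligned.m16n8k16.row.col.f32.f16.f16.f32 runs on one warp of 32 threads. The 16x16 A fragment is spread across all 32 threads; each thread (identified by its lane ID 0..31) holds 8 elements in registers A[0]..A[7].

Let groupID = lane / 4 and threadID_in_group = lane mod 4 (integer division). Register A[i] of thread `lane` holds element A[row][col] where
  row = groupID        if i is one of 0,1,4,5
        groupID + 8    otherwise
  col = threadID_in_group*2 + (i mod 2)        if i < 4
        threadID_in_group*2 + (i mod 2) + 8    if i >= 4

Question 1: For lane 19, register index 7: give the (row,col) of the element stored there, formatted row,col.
19: grp=4,tig=3
[7] (4+8,3*2+1+8) = (12,15)

12,15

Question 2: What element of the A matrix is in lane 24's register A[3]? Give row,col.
24: G=6,T=0
[3] (6+8,0*2+1+0) = (14,1)

14,1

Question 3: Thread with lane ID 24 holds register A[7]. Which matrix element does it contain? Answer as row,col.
24: gr=6,th=0
[7] (6+8,0*2+1+8) = (14,9)

14,9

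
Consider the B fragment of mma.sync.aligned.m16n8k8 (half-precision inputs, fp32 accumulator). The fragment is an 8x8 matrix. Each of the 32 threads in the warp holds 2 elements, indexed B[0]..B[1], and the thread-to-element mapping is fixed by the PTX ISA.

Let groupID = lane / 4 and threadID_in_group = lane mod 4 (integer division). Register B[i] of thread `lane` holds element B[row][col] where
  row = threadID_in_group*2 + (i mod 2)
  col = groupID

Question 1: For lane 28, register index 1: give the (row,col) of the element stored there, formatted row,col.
lane 28⇒28/4=7, 28 mod 4=0
i=1  r:2·0+1⇒1  c:7

1,7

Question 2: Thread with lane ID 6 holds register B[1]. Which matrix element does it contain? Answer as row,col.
5,1

L=6=>grp=6>>2=1, tig=6&3=2
[1]=>row 2·2+1=5  col grp=1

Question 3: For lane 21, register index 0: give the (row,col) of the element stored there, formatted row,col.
21: G=5,T=1
[0] (1*2+0,5) = (2,5)

2,5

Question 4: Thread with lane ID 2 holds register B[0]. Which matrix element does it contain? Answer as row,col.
4,0

lane 2: gr=0 (2/4), th=2 (2%4)
i=0: r=2*2+0=4, c=gr=0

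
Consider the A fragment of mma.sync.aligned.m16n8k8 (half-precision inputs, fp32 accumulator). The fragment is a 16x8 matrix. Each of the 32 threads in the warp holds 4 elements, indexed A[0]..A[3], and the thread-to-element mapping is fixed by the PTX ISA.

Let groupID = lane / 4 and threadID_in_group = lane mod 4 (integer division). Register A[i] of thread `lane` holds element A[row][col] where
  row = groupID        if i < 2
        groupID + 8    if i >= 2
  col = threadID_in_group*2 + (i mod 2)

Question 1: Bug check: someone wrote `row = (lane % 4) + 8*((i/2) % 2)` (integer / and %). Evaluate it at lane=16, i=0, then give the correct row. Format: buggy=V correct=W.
`(lane % 4) + 8*((i/2) % 2)`[16,0]⇒0
16: gr=4,th=0
[0] (4+0,0*2+0) = (4,0)
row: 0 vs 4

buggy=0 correct=4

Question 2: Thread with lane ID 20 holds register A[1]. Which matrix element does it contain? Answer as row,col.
5,1

lane 20: grp=5 (20/4), tig=0 (20%4)
i=1: r=5+0=5, c=0*2+1=1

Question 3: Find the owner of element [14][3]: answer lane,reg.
25,3

r:14=>grp=6,rB=1  c:3=>tig=1,lo=1
L=6*4+1=25  i=1*2+1=3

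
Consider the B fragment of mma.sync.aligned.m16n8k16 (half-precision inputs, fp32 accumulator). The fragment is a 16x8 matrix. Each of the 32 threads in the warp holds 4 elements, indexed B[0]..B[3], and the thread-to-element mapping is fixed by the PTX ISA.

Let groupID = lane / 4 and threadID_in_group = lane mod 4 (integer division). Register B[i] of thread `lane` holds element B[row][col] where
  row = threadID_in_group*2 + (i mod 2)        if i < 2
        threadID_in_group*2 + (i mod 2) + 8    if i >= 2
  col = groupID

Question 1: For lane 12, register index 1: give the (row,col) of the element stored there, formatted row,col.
1,3

lane 12: gid=3 (12/4), tid=0 (12%4)
i=1: r=0*2+1+0=1, c=gid=3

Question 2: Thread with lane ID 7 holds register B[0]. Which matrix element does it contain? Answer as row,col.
lane 7: gr=1 (7/4), th=3 (7%4)
i=0: r=3*2+0+0=6, c=gr=1

6,1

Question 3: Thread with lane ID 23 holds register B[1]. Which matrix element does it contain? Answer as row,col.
7,5

L=23→G=23>>2=5, T=23&3=3
[1]→row 3·2+1+0=7  col G=5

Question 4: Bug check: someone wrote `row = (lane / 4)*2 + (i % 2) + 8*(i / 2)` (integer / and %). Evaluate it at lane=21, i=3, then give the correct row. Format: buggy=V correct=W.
`(lane / 4)*2 + (i % 2) + 8*(i / 2)`[21,3]->19
L=21->g=21>>2=5, t=21&3=1
[3]->row 1·2+1+8=11  col g=5
row: 19 vs 11

buggy=19 correct=11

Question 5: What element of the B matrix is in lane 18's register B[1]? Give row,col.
5,4

18: grp=4,tig=2
[1] (2*2+1+0,4) = (5,4)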